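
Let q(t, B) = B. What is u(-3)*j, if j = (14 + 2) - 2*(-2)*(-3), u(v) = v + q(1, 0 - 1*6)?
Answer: -36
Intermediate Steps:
u(v) = -6 + v (u(v) = v + (0 - 1*6) = v + (0 - 6) = v - 6 = -6 + v)
j = 4 (j = 16 + 4*(-3) = 16 - 12 = 4)
u(-3)*j = (-6 - 3)*4 = -9*4 = -36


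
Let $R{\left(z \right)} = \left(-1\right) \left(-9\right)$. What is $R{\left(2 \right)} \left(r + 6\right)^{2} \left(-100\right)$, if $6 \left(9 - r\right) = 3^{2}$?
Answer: $-164025$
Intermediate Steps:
$R{\left(z \right)} = 9$
$r = \frac{15}{2}$ ($r = 9 - \frac{3^{2}}{6} = 9 - \frac{3}{2} = \frac{15}{2} \approx 7.5$)
$R{\left(2 \right)} \left(r + 6\right)^{2} \left(-100\right) = 9 \left(\frac{15}{2} + 6\right)^{2} \left(-100\right) = 9 \left(\frac{27}{2}\right)^{2} \left(-100\right) = 9 \cdot \frac{729}{4} \left(-100\right) = \frac{6561}{4} \left(-100\right) = -164025$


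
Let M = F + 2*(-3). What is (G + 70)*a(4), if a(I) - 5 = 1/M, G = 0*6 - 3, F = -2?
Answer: 2613/8 ≈ 326.63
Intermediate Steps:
G = -3 (G = 0 - 3 = -3)
M = -8 (M = -2 + 2*(-3) = -2 - 6 = -8)
a(I) = 39/8 (a(I) = 5 + 1/(-8) = 5 - ⅛ = 39/8)
(G + 70)*a(4) = (-3 + 70)*(39/8) = 67*(39/8) = 2613/8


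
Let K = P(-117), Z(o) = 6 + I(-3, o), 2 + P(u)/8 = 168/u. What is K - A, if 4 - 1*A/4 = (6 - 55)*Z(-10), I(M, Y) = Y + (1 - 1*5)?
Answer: 59456/39 ≈ 1524.5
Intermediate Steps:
P(u) = -16 + 1344/u (P(u) = -16 + 8*(168/u) = -16 + 1344/u)
I(M, Y) = -4 + Y (I(M, Y) = Y + (1 - 5) = Y - 4 = -4 + Y)
Z(o) = 2 + o (Z(o) = 6 + (-4 + o) = 2 + o)
A = -1552 (A = 16 - 4*(6 - 55)*(2 - 10) = 16 - (-196)*(-8) = 16 - 4*392 = 16 - 1568 = -1552)
K = -1072/39 (K = -16 + 1344/(-117) = -16 + 1344*(-1/117) = -16 - 448/39 = -1072/39 ≈ -27.487)
K - A = -1072/39 - 1*(-1552) = -1072/39 + 1552 = 59456/39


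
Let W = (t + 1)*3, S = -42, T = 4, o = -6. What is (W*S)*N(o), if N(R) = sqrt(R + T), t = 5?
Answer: -756*I*sqrt(2) ≈ -1069.1*I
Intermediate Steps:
N(R) = sqrt(4 + R) (N(R) = sqrt(R + 4) = sqrt(4 + R))
W = 18 (W = (5 + 1)*3 = 6*3 = 18)
(W*S)*N(o) = (18*(-42))*sqrt(4 - 6) = -756*I*sqrt(2)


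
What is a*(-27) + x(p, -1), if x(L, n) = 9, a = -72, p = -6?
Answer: 1953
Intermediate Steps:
a*(-27) + x(p, -1) = -72*(-27) + 9 = 1944 + 9 = 1953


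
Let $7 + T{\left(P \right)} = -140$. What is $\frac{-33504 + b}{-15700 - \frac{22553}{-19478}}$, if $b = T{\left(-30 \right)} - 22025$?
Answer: $\frac{34982488}{9863937} \approx 3.5465$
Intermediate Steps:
$T{\left(P \right)} = -147$ ($T{\left(P \right)} = -7 - 140 = -147$)
$b = -22172$ ($b = -147 - 22025 = -22172$)
$\frac{-33504 + b}{-15700 - \frac{22553}{-19478}} = \frac{-33504 - 22172}{-15700 - \frac{22553}{-19478}} = - \frac{55676}{-15700 - - \frac{22553}{19478}} = - \frac{55676}{-15700 + \frac{22553}{19478}} = - \frac{55676}{- \frac{305782047}{19478}} = \left(-55676\right) \left(- \frac{19478}{305782047}\right) = \frac{34982488}{9863937}$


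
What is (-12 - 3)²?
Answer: 225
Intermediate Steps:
(-12 - 3)² = (-15)² = 225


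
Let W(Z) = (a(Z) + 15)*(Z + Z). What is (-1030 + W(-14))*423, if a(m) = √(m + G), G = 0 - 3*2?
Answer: -613350 - 23688*I*√5 ≈ -6.1335e+5 - 52968.0*I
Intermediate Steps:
G = -6 (G = 0 - 6 = -6)
a(m) = √(-6 + m) (a(m) = √(m - 6) = √(-6 + m))
W(Z) = 2*Z*(15 + √(-6 + Z)) (W(Z) = (√(-6 + Z) + 15)*(Z + Z) = (15 + √(-6 + Z))*(2*Z) = 2*Z*(15 + √(-6 + Z)))
(-1030 + W(-14))*423 = (-1030 + 2*(-14)*(15 + √(-6 - 14)))*423 = (-1030 + 2*(-14)*(15 + √(-20)))*423 = (-1030 + 2*(-14)*(15 + 2*I*√5))*423 = (-1030 + (-420 - 56*I*√5))*423 = (-1450 - 56*I*√5)*423 = -613350 - 23688*I*√5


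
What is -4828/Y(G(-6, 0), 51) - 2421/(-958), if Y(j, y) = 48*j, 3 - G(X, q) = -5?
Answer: -461945/45984 ≈ -10.046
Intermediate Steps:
G(X, q) = 8 (G(X, q) = 3 - 1*(-5) = 3 + 5 = 8)
-4828/Y(G(-6, 0), 51) - 2421/(-958) = -4828/(48*8) - 2421/(-958) = -4828/384 - 2421*(-1/958) = -4828*1/384 + 2421/958 = -1207/96 + 2421/958 = -461945/45984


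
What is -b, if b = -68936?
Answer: 68936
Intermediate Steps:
-b = -1*(-68936) = 68936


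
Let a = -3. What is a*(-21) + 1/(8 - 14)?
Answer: 377/6 ≈ 62.833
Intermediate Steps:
a = -3 (a = -1*3 = -3)
a*(-21) + 1/(8 - 14) = -3*(-21) + 1/(8 - 14) = 63 + 1/(-6) = 63 - ⅙ = 377/6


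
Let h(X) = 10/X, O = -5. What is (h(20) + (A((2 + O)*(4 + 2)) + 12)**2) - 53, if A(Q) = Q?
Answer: -33/2 ≈ -16.500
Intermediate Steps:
(h(20) + (A((2 + O)*(4 + 2)) + 12)**2) - 53 = (10/20 + ((2 - 5)*(4 + 2) + 12)**2) - 53 = (10*(1/20) + (-3*6 + 12)**2) - 53 = (1/2 + (-18 + 12)**2) - 53 = (1/2 + (-6)**2) - 53 = (1/2 + 36) - 53 = 73/2 - 53 = -33/2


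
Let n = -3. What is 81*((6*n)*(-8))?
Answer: 11664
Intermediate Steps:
81*((6*n)*(-8)) = 81*((6*(-3))*(-8)) = 81*(-18*(-8)) = 81*144 = 11664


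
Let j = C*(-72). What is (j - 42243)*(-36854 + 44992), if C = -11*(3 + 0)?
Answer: -324437646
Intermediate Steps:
C = -33 (C = -11*3 = -33)
j = 2376 (j = -33*(-72) = 2376)
(j - 42243)*(-36854 + 44992) = (2376 - 42243)*(-36854 + 44992) = -39867*8138 = -324437646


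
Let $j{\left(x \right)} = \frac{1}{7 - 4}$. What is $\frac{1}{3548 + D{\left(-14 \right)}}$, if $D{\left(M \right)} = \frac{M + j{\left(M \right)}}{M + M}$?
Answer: $\frac{84}{298073} \approx 0.00028181$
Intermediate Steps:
$j{\left(x \right)} = \frac{1}{3}$
$D{\left(M \right)} = \frac{\frac{1}{3} + M}{2 M}$ ($D{\left(M \right)} = \frac{M + \frac{1}{3}}{M + M} = \frac{\frac{1}{3} + M}{2 M}$)
$\frac{1}{3548 + D{\left(-14 \right)}} = \frac{1}{3548 + \frac{1 + 3 \left(-14\right)}{6 \left(-14\right)}} = \frac{1}{3548 + \frac{1}{6} \left(- \frac{1}{14}\right) \left(1 - 42\right)} = \frac{1}{3548 + \frac{1}{6} \left(- \frac{1}{14}\right) \left(-41\right)} = \frac{1}{3548 + \frac{41}{84}} = \frac{1}{\frac{298073}{84}} = \frac{84}{298073}$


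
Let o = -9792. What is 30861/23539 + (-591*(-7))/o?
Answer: 68270023/76831296 ≈ 0.88857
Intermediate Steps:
30861/23539 + (-591*(-7))/o = 30861/23539 - 591*(-7)/(-9792) = 30861*(1/23539) + 4137*(-1/9792) = 30861/23539 - 1379/3264 = 68270023/76831296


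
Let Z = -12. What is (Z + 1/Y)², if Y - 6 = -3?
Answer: 1225/9 ≈ 136.11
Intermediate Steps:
Y = 3 (Y = 6 - 3 = 3)
(Z + 1/Y)² = (-12 + 1/3)² = (-12 + ⅓)² = (-35/3)² = 1225/9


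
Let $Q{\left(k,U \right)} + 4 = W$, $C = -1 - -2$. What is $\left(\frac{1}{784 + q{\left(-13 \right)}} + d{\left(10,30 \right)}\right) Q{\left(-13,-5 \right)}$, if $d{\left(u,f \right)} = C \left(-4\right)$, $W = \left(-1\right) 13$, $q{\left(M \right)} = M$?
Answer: $\frac{52411}{771} \approx 67.978$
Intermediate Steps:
$C = 1$ ($C = -1 + 2 = 1$)
$W = -13$
$Q{\left(k,U \right)} = -17$ ($Q{\left(k,U \right)} = -4 - 13 = -17$)
$d{\left(u,f \right)} = -4$ ($d{\left(u,f \right)} = 1 \left(-4\right) = -4$)
$\left(\frac{1}{784 + q{\left(-13 \right)}} + d{\left(10,30 \right)}\right) Q{\left(-13,-5 \right)} = \left(\frac{1}{784 - 13} - 4\right) \left(-17\right) = \left(\frac{1}{771} - 4\right) \left(-17\right) = \left(- \frac{3083}{771}\right) \left(-17\right) = \frac{52411}{771}$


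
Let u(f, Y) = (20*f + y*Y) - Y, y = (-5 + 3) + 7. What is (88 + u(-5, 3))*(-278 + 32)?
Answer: 0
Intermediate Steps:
y = 5 (y = -2 + 7 = 5)
u(f, Y) = 4*Y + 20*f (u(f, Y) = (20*f + 5*Y) - Y = (5*Y + 20*f) - Y = 4*Y + 20*f)
(88 + u(-5, 3))*(-278 + 32) = (88 + (4*3 + 20*(-5)))*(-278 + 32) = (88 + (12 - 100))*(-246) = (88 - 88)*(-246) = 0*(-246) = 0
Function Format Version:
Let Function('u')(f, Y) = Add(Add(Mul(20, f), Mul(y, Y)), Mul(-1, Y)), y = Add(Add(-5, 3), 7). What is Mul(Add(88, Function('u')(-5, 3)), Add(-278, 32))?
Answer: 0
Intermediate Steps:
y = 5 (y = Add(-2, 7) = 5)
Function('u')(f, Y) = Add(Mul(4, Y), Mul(20, f)) (Function('u')(f, Y) = Add(Add(Mul(20, f), Mul(5, Y)), Mul(-1, Y)) = Add(Add(Mul(5, Y), Mul(20, f)), Mul(-1, Y)) = Add(Mul(4, Y), Mul(20, f)))
Mul(Add(88, Function('u')(-5, 3)), Add(-278, 32)) = Mul(Add(88, Add(Mul(4, 3), Mul(20, -5))), Add(-278, 32)) = Mul(Add(88, Add(12, -100)), -246) = Mul(Add(88, -88), -246) = Mul(0, -246) = 0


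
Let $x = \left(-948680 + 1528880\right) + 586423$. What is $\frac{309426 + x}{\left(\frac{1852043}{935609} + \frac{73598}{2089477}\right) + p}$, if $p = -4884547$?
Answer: $- \frac{2885577617804506157}{9548960557988720978} \approx -0.30219$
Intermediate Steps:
$x = 1166623$ ($x = 580200 + 586423 = 1166623$)
$\frac{309426 + x}{\left(\frac{1852043}{935609} + \frac{73598}{2089477}\right) + p} = \frac{309426 + 1166623}{\left(\frac{1852043}{935609} + \frac{73598}{2089477}\right) - 4884547} = \frac{1476049}{\left(1852043 \cdot \frac{1}{935609} + 73598 \cdot \frac{1}{2089477}\right) - 4884547} = \frac{1476049}{\left(\frac{1852043}{935609} + \frac{73598}{2089477}\right) - 4884547} = \frac{1476049}{\frac{3938660202693}{1954933486493} - 4884547} = \frac{1476049}{- \frac{9548960557988720978}{1954933486493}} = 1476049 \left(- \frac{1954933486493}{9548960557988720978}\right) = - \frac{2885577617804506157}{9548960557988720978}$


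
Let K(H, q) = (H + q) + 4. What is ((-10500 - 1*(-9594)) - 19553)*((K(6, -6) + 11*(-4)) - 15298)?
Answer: 313800142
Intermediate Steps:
K(H, q) = 4 + H + q
((-10500 - 1*(-9594)) - 19553)*((K(6, -6) + 11*(-4)) - 15298) = ((-10500 - 1*(-9594)) - 19553)*(((4 + 6 - 6) + 11*(-4)) - 15298) = ((-10500 + 9594) - 19553)*((4 - 44) - 15298) = (-906 - 19553)*(-40 - 15298) = -20459*(-15338) = 313800142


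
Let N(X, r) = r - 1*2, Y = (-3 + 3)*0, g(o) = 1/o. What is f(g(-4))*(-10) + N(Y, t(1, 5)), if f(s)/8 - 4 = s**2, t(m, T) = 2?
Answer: -325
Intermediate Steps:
Y = 0 (Y = 0*0 = 0)
f(s) = 32 + 8*s**2
N(X, r) = -2 + r (N(X, r) = r - 2 = -2 + r)
f(g(-4))*(-10) + N(Y, t(1, 5)) = (32 + 8*(1/(-4))**2)*(-10) + (-2 + 2) = (32 + 8*(-1/4)**2)*(-10) + 0 = (32 + 8*(1/16))*(-10) + 0 = (32 + 1/2)*(-10) + 0 = (65/2)*(-10) + 0 = -325 + 0 = -325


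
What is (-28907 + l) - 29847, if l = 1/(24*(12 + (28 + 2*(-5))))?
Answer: -42302879/720 ≈ -58754.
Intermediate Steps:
l = 1/720 (l = 1/(24*(12 + (28 - 10))) = 1/(24*(12 + 18)) = 1/(24*30) = 1/720 ≈ 0.0013889)
(-28907 + l) - 29847 = (-28907 + 1/720) - 29847 = -20813039/720 - 29847 = -42302879/720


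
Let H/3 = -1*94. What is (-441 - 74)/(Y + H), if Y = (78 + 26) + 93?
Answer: 103/17 ≈ 6.0588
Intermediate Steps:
H = -282 (H = 3*(-1*94) = 3*(-94) = -282)
Y = 197 (Y = 104 + 93 = 197)
(-441 - 74)/(Y + H) = (-441 - 74)/(197 - 282) = -515/(-85) = -515*(-1/85) = 103/17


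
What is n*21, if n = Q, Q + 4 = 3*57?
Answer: 3507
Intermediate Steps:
Q = 167 (Q = -4 + 3*57 = -4 + 171 = 167)
n = 167
n*21 = 167*21 = 3507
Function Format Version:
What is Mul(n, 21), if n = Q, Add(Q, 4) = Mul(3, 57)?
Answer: 3507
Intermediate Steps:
Q = 167 (Q = Add(-4, Mul(3, 57)) = Add(-4, 171) = 167)
n = 167
Mul(n, 21) = Mul(167, 21) = 3507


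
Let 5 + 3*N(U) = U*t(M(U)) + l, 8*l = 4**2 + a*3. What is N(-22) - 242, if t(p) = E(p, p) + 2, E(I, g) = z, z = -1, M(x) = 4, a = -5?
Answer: -6023/24 ≈ -250.96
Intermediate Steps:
E(I, g) = -1
l = 1/8 (l = (4**2 - 5*3)/8 = (16 - 15)/8 = (1/8)*1 = 1/8 ≈ 0.12500)
t(p) = 1 (t(p) = -1 + 2 = 1)
N(U) = -13/8 + U/3 (N(U) = -5/3 + (U*1 + 1/8)/3 = -5/3 + (U + 1/8)/3 = -5/3 + (1/8 + U)/3 = -5/3 + (1/24 + U/3) = -13/8 + U/3)
N(-22) - 242 = (-13/8 + (1/3)*(-22)) - 242 = (-13/8 - 22/3) - 242 = -215/24 - 242 = -6023/24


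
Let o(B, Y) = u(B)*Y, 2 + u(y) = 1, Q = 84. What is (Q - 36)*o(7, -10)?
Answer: 480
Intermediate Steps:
u(y) = -1 (u(y) = -2 + 1 = -1)
o(B, Y) = -Y
(Q - 36)*o(7, -10) = (84 - 36)*(-1*(-10)) = 48*10 = 480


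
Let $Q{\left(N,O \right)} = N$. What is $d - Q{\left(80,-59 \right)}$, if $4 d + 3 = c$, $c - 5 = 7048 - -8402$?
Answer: $3783$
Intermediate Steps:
$c = 15455$ ($c = 5 + \left(7048 - -8402\right) = 5 + \left(7048 + 8402\right) = 5 + 15450 = 15455$)
$d = 3863$ ($d = - \frac{3}{4} + \frac{1}{4} \cdot 15455 = - \frac{3}{4} + \frac{15455}{4} = 3863$)
$d - Q{\left(80,-59 \right)} = 3863 - 80 = 3783$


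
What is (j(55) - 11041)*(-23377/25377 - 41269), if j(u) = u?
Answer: 3835237464980/8459 ≈ 4.5339e+8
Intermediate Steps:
(j(55) - 11041)*(-23377/25377 - 41269) = (55 - 11041)*(-23377/25377 - 41269) = -10986*(-23377*1/25377 - 41269) = -10986*(-23377/25377 - 41269) = -10986*(-1047306790/25377) = 3835237464980/8459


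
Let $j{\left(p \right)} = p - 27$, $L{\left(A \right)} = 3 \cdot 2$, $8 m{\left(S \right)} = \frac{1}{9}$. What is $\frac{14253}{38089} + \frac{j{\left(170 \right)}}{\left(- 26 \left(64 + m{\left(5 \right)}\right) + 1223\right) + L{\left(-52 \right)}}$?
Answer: $\frac{27305097}{596968897} \approx 0.04574$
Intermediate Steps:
$m{\left(S \right)} = \frac{1}{72}$ ($m{\left(S \right)} = \frac{1}{8 \cdot 9} = \frac{1}{8} \cdot \frac{1}{9} = \frac{1}{72}$)
$L{\left(A \right)} = 6$
$j{\left(p \right)} = -27 + p$
$\frac{14253}{38089} + \frac{j{\left(170 \right)}}{\left(- 26 \left(64 + m{\left(5 \right)}\right) + 1223\right) + L{\left(-52 \right)}} = \frac{14253}{38089} + \frac{-27 + 170}{\left(- 26 \left(64 + \frac{1}{72}\right) + 1223\right) + 6} = 14253 \cdot \frac{1}{38089} + \frac{143}{\left(\left(-26\right) \frac{4609}{72} + 1223\right) + 6} = \frac{14253}{38089} + \frac{143}{\left(- \frac{59917}{36} + 1223\right) + 6} = \frac{14253}{38089} + \frac{143}{- \frac{15889}{36} + 6} = \frac{14253}{38089} + \frac{143}{- \frac{15673}{36}} = \frac{14253}{38089} + 143 \left(- \frac{36}{15673}\right) = \frac{14253}{38089} - \frac{5148}{15673} = \frac{27305097}{596968897}$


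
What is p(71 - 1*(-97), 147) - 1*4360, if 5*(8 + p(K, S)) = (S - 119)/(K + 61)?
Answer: -5001332/1145 ≈ -4368.0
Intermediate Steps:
p(K, S) = -8 + (-119 + S)/(5*(61 + K)) (p(K, S) = -8 + ((S - 119)/(K + 61))/5 = -8 + ((-119 + S)/(61 + K))/5 = -8 + (-119 + S)/(5*(61 + K)))
p(71 - 1*(-97), 147) - 1*4360 = (-2559 + 147 - 40*(71 - 1*(-97)))/(5*(61 + (71 - 1*(-97)))) - 1*4360 = (-2559 + 147 - 40*(71 + 97))/(5*(61 + (71 + 97))) - 4360 = (-2559 + 147 - 40*168)/(5*(61 + 168)) - 4360 = (⅕)*(-2559 + 147 - 6720)/229 - 4360 = (⅕)*(1/229)*(-9132) - 4360 = -9132/1145 - 4360 = -5001332/1145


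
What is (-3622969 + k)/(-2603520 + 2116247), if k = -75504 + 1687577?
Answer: 2010896/487273 ≈ 4.1268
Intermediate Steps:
k = 1612073
(-3622969 + k)/(-2603520 + 2116247) = (-3622969 + 1612073)/(-2603520 + 2116247) = -2010896/(-487273) = -2010896*(-1/487273) = 2010896/487273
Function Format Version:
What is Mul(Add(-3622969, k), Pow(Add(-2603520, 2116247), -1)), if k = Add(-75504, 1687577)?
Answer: Rational(2010896, 487273) ≈ 4.1268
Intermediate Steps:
k = 1612073
Mul(Add(-3622969, k), Pow(Add(-2603520, 2116247), -1)) = Mul(Add(-3622969, 1612073), Pow(Add(-2603520, 2116247), -1)) = Mul(-2010896, Pow(-487273, -1)) = Mul(-2010896, Rational(-1, 487273)) = Rational(2010896, 487273)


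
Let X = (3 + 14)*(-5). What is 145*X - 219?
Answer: -12544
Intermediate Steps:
X = -85 (X = 17*(-5) = -85)
145*X - 219 = 145*(-85) - 219 = -12325 - 219 = -12544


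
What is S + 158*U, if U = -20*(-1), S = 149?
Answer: 3309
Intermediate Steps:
U = 20
S + 158*U = 149 + 158*20 = 149 + 3160 = 3309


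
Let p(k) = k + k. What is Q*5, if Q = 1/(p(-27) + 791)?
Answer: 5/737 ≈ 0.0067843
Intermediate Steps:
p(k) = 2*k
Q = 1/737 (Q = 1/(2*(-27) + 791) = 1/(-54 + 791) = 1/737 ≈ 0.0013569)
Q*5 = (1/737)*5 = 5/737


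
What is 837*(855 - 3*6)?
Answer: 700569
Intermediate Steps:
837*(855 - 3*6) = 837*(855 - 18) = 837*837 = 700569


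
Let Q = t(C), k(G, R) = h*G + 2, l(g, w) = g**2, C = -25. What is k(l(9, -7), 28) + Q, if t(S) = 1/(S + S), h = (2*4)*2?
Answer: 64899/50 ≈ 1298.0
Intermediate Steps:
h = 16 (h = 8*2 = 16)
t(S) = 1/(2*S)
k(G, R) = 2 + 16*G (k(G, R) = 16*G + 2 = 2 + 16*G)
Q = -1/50 (Q = (1/2)/(-25) = (1/2)*(-1/25) = -1/50 ≈ -0.020000)
k(l(9, -7), 28) + Q = (2 + 16*9**2) - 1/50 = (2 + 16*81) - 1/50 = (2 + 1296) - 1/50 = 1298 - 1/50 = 64899/50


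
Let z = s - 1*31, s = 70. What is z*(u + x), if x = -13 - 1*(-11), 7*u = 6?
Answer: -312/7 ≈ -44.571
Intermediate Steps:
u = 6/7 (u = (⅐)*6 = 6/7 ≈ 0.85714)
x = -2 (x = -13 + 11 = -2)
z = 39 (z = 70 - 1*31 = 70 - 31 = 39)
z*(u + x) = 39*(6/7 - 2) = 39*(-8/7) = -312/7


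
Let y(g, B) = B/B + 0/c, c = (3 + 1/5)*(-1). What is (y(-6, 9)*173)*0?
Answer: 0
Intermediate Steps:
c = -16/5 (c = (3 + ⅕)*(-1) = (16/5)*(-1) = -16/5 ≈ -3.2000)
y(g, B) = 1 (y(g, B) = B/B + 0/(-16/5) = 1 + 0*(-5/16) = 1 + 0 = 1)
(y(-6, 9)*173)*0 = (1*173)*0 = 173*0 = 0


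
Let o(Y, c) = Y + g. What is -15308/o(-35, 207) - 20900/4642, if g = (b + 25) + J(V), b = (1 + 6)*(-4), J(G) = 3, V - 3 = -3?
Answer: 3196738/7385 ≈ 432.87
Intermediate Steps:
V = 0 (V = 3 - 3 = 0)
b = -28 (b = 7*(-4) = -28)
g = 0 (g = (-28 + 25) + 3 = -3 + 3 = 0)
o(Y, c) = Y (o(Y, c) = Y + 0 = Y)
-15308/o(-35, 207) - 20900/4642 = -15308/(-35) - 20900/4642 = -15308*(-1/35) - 20900*1/4642 = 15308/35 - 950/211 = 3196738/7385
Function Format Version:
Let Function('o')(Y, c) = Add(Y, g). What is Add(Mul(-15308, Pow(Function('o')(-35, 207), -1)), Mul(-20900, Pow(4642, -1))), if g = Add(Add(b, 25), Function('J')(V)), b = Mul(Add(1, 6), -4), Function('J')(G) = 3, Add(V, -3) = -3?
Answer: Rational(3196738, 7385) ≈ 432.87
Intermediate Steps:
V = 0 (V = Add(3, -3) = 0)
b = -28 (b = Mul(7, -4) = -28)
g = 0 (g = Add(Add(-28, 25), 3) = Add(-3, 3) = 0)
Function('o')(Y, c) = Y (Function('o')(Y, c) = Add(Y, 0) = Y)
Add(Mul(-15308, Pow(Function('o')(-35, 207), -1)), Mul(-20900, Pow(4642, -1))) = Add(Mul(-15308, Pow(-35, -1)), Mul(-20900, Pow(4642, -1))) = Add(Mul(-15308, Rational(-1, 35)), Mul(-20900, Rational(1, 4642))) = Add(Rational(15308, 35), Rational(-950, 211)) = Rational(3196738, 7385)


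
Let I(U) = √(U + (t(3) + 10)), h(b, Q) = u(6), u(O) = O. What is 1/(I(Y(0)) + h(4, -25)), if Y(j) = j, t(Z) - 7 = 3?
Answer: 3/8 - √5/8 ≈ 0.095492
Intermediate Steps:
t(Z) = 10 (t(Z) = 7 + 3 = 10)
h(b, Q) = 6
I(U) = √(20 + U) (I(U) = √(U + (10 + 10)) = √(U + 20) = √(20 + U))
1/(I(Y(0)) + h(4, -25)) = 1/(√(20 + 0) + 6) = 1/(√20 + 6) = 1/(2*√5 + 6) = 1/(6 + 2*√5)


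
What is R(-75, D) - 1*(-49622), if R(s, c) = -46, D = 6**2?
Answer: 49576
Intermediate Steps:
D = 36
R(-75, D) - 1*(-49622) = -46 - 1*(-49622) = -46 + 49622 = 49576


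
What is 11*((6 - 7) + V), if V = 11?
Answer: 110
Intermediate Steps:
11*((6 - 7) + V) = 11*((6 - 7) + 11) = 11*(-1 + 11) = 11*10 = 110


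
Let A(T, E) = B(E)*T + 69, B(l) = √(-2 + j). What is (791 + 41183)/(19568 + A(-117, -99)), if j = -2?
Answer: 824243438/385666525 + 9821916*I/385666525 ≈ 2.1372 + 0.025467*I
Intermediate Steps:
B(l) = 2*I (B(l) = √(-2 - 2) = √(-4) = 2*I)
A(T, E) = 69 + 2*I*T (A(T, E) = (2*I)*T + 69 = 2*I*T + 69 = 69 + 2*I*T)
(791 + 41183)/(19568 + A(-117, -99)) = (791 + 41183)/(19568 + (69 + 2*I*(-117))) = 41974/(19568 + (69 - 234*I)) = 41974/(19637 - 234*I) = 41974*((19637 + 234*I)/385666525) = 41974*(19637 + 234*I)/385666525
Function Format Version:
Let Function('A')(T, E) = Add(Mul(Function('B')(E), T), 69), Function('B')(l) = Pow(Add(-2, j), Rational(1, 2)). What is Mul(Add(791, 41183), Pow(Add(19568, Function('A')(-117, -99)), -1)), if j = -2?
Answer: Add(Rational(824243438, 385666525), Mul(Rational(9821916, 385666525), I)) ≈ Add(2.1372, Mul(0.025467, I))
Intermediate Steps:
Function('B')(l) = Mul(2, I) (Function('B')(l) = Pow(Add(-2, -2), Rational(1, 2)) = Pow(-4, Rational(1, 2)) = Mul(2, I))
Function('A')(T, E) = Add(69, Mul(2, I, T)) (Function('A')(T, E) = Add(Mul(Mul(2, I), T), 69) = Add(Mul(2, I, T), 69) = Add(69, Mul(2, I, T)))
Mul(Add(791, 41183), Pow(Add(19568, Function('A')(-117, -99)), -1)) = Mul(Add(791, 41183), Pow(Add(19568, Add(69, Mul(2, I, -117))), -1)) = Mul(41974, Pow(Add(19568, Add(69, Mul(-234, I))), -1)) = Mul(41974, Pow(Add(19637, Mul(-234, I)), -1)) = Mul(41974, Mul(Rational(1, 385666525), Add(19637, Mul(234, I)))) = Mul(Rational(41974, 385666525), Add(19637, Mul(234, I)))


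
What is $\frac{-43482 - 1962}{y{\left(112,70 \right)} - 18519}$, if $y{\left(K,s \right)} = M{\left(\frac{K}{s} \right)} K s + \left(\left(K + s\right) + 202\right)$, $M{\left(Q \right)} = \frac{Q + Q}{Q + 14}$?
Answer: $\frac{1772316}{644545} \approx 2.7497$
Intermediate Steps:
$M{\left(Q \right)} = \frac{2 Q}{14 + Q}$
$y{\left(K,s \right)} = 202 + K + s + \frac{2 K^{2}}{14 + \frac{K}{s}}$ ($y{\left(K,s \right)} = \frac{2 \frac{K}{s}}{14 + \frac{K}{s}} K s + \left(\left(K + s\right) + 202\right) = \frac{2 K}{s \left(14 + \frac{K}{s}\right)} K s + \left(202 + K + s\right) = \frac{2 K^{2}}{s \left(14 + \frac{K}{s}\right)} s + \left(202 + K + s\right) = \frac{2 K^{2}}{14 + \frac{K}{s}} + \left(202 + K + s\right) = 202 + K + s + \frac{2 K^{2}}{14 + \frac{K}{s}}$)
$\frac{-43482 - 1962}{y{\left(112,70 \right)} - 18519} = \frac{-43482 - 1962}{\frac{\left(112 + 14 \cdot 70\right) \left(202 + 112 + 70\right) + 2 \cdot 70 \cdot 112^{2}}{112 + 14 \cdot 70} - 18519} = - \frac{45444}{\frac{\left(112 + 980\right) 384 + 2 \cdot 70 \cdot 12544}{112 + 980} - 18519} = - \frac{45444}{\frac{1092 \cdot 384 + 1756160}{1092} - 18519} = - \frac{45444}{\frac{419328 + 1756160}{1092} - 18519} = - \frac{45444}{\frac{1}{1092} \cdot 2175488 - 18519} = - \frac{45444}{\frac{77696}{39} - 18519} = - \frac{45444}{- \frac{644545}{39}} = \left(-45444\right) \left(- \frac{39}{644545}\right) = \frac{1772316}{644545}$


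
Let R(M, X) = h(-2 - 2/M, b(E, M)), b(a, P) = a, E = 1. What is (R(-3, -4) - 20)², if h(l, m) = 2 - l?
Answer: 2500/9 ≈ 277.78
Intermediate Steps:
R(M, X) = 4 + 2/M (R(M, X) = 2 - (-2 - 2/M) = 2 + (2 + 2/M) = 4 + 2/M)
(R(-3, -4) - 20)² = ((4 + 2/(-3)) - 20)² = ((4 + 2*(-⅓)) - 20)² = ((4 - ⅔) - 20)² = (10/3 - 20)² = (-50/3)² = 2500/9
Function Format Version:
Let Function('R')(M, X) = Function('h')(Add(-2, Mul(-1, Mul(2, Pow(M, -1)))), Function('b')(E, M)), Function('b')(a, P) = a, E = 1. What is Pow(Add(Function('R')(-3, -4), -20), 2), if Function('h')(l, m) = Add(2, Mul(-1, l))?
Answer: Rational(2500, 9) ≈ 277.78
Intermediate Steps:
Function('R')(M, X) = Add(4, Mul(2, Pow(M, -1))) (Function('R')(M, X) = Add(2, Mul(-1, Add(-2, Mul(-1, Mul(2, Pow(M, -1)))))) = Add(2, Mul(-1, Add(-2, Mul(-2, Pow(M, -1))))) = Add(2, Add(2, Mul(2, Pow(M, -1)))) = Add(4, Mul(2, Pow(M, -1))))
Pow(Add(Function('R')(-3, -4), -20), 2) = Pow(Add(Add(4, Mul(2, Pow(-3, -1))), -20), 2) = Pow(Add(Add(4, Mul(2, Rational(-1, 3))), -20), 2) = Pow(Add(Add(4, Rational(-2, 3)), -20), 2) = Pow(Add(Rational(10, 3), -20), 2) = Pow(Rational(-50, 3), 2) = Rational(2500, 9)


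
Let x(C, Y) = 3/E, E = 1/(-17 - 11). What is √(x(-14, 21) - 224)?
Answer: 2*I*√77 ≈ 17.55*I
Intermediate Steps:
E = -1/28 (E = 1/(-28) = -1/28 ≈ -0.035714)
x(C, Y) = -84 (x(C, Y) = 3/(-1/28) = 3*(-28) = -84)
√(x(-14, 21) - 224) = √(-84 - 224) = √(-308) = 2*I*√77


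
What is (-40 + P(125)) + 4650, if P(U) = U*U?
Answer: 20235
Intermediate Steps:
P(U) = U²
(-40 + P(125)) + 4650 = (-40 + 125²) + 4650 = (-40 + 15625) + 4650 = 15585 + 4650 = 20235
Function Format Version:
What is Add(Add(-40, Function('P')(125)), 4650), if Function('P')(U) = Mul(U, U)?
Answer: 20235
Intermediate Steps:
Function('P')(U) = Pow(U, 2)
Add(Add(-40, Function('P')(125)), 4650) = Add(Add(-40, Pow(125, 2)), 4650) = Add(Add(-40, 15625), 4650) = Add(15585, 4650) = 20235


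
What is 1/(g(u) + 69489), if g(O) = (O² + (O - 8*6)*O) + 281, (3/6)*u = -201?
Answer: 1/412274 ≈ 2.4256e-6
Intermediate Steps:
u = -402 (u = 2*(-201) = -402)
g(O) = 281 + O² + O*(-48 + O) (g(O) = (O² + (O - 48)*O) + 281 = (O² + (-48 + O)*O) + 281 = (O² + O*(-48 + O)) + 281 = 281 + O² + O*(-48 + O))
1/(g(u) + 69489) = 1/((281 - 48*(-402) + 2*(-402)²) + 69489) = 1/((281 + 19296 + 2*161604) + 69489) = 1/((281 + 19296 + 323208) + 69489) = 1/(342785 + 69489) = 1/412274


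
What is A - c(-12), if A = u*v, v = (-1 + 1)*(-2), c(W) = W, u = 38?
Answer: 12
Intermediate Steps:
v = 0 (v = 0*(-2) = 0)
A = 0 (A = 38*0 = 0)
A - c(-12) = 0 - 1*(-12) = 0 + 12 = 12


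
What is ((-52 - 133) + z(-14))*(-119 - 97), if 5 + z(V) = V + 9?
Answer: 42120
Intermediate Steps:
z(V) = 4 + V (z(V) = -5 + (V + 9) = -5 + (9 + V) = 4 + V)
((-52 - 133) + z(-14))*(-119 - 97) = ((-52 - 133) + (4 - 14))*(-119 - 97) = (-185 - 10)*(-216) = -195*(-216) = 42120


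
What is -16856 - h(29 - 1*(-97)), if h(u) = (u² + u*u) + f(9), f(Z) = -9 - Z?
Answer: -48590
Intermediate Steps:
h(u) = -18 + 2*u² (h(u) = (u² + u*u) + (-9 - 1*9) = (u² + u²) + (-9 - 9) = 2*u² - 18 = -18 + 2*u²)
-16856 - h(29 - 1*(-97)) = -16856 - (-18 + 2*(29 - 1*(-97))²) = -16856 - (-18 + 2*(29 + 97)²) = -16856 - (-18 + 2*126²) = -16856 - (-18 + 2*15876) = -16856 - (-18 + 31752) = -16856 - 1*31734 = -16856 - 31734 = -48590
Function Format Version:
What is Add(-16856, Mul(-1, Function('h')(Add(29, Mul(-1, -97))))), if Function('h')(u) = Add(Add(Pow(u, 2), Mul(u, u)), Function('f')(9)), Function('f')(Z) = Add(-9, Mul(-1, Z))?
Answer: -48590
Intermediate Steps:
Function('h')(u) = Add(-18, Mul(2, Pow(u, 2))) (Function('h')(u) = Add(Add(Pow(u, 2), Mul(u, u)), Add(-9, Mul(-1, 9))) = Add(Add(Pow(u, 2), Pow(u, 2)), Add(-9, -9)) = Add(Mul(2, Pow(u, 2)), -18) = Add(-18, Mul(2, Pow(u, 2))))
Add(-16856, Mul(-1, Function('h')(Add(29, Mul(-1, -97))))) = Add(-16856, Mul(-1, Add(-18, Mul(2, Pow(Add(29, Mul(-1, -97)), 2))))) = Add(-16856, Mul(-1, Add(-18, Mul(2, Pow(Add(29, 97), 2))))) = Add(-16856, Mul(-1, Add(-18, Mul(2, Pow(126, 2))))) = Add(-16856, Mul(-1, Add(-18, Mul(2, 15876)))) = Add(-16856, Mul(-1, Add(-18, 31752))) = Add(-16856, Mul(-1, 31734)) = Add(-16856, -31734) = -48590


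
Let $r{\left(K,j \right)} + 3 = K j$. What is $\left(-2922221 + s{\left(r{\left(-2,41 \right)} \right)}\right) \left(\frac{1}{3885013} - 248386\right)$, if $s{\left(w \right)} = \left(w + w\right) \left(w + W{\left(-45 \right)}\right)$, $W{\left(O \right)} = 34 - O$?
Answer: $\frac{2818908834319299417}{3885013} \approx 7.2559 \cdot 10^{11}$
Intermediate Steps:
$r{\left(K,j \right)} = -3 + K j$
$s{\left(w \right)} = 2 w \left(79 + w\right)$ ($s{\left(w \right)} = \left(w + w\right) \left(w + \left(34 - -45\right)\right) = 2 w \left(w + \left(34 + 45\right)\right) = 2 w \left(w + 79\right) = 2 w \left(79 + w\right)$)
$\left(-2922221 + s{\left(r{\left(-2,41 \right)} \right)}\right) \left(\frac{1}{3885013} - 248386\right) = \left(-2922221 + 2 \left(-3 - 82\right) \left(79 - 85\right)\right) \left(\frac{1}{3885013} - 248386\right) = \left(-2922221 + 2 \left(-85\right) \left(79 - 85\right)\right) \left(- \frac{964982839017}{3885013}\right) = \left(-2922221 + 2 \left(-85\right) \left(-6\right)\right) \left(- \frac{964982839017}{3885013}\right) = \left(-2922221 + 1020\right) \left(- \frac{964982839017}{3885013}\right) = \left(-2921201\right) \left(- \frac{964982839017}{3885013}\right) = \frac{2818908834319299417}{3885013}$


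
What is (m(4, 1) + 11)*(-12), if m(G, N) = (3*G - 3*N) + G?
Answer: -288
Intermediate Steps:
m(G, N) = -3*N + 4*G (m(G, N) = (-3*N + 3*G) + G = -3*N + 4*G)
(m(4, 1) + 11)*(-12) = ((-3*1 + 4*4) + 11)*(-12) = ((-3 + 16) + 11)*(-12) = (13 + 11)*(-12) = 24*(-12) = -288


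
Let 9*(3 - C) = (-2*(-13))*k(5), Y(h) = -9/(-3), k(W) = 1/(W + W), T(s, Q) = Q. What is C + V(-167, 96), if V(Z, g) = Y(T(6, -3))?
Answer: 257/45 ≈ 5.7111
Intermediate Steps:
k(W) = 1/(2*W)
Y(h) = 3 (Y(h) = -9*(-⅓) = 3)
V(Z, g) = 3
C = 122/45 (C = 3 - (-2*(-13))*(½)/5/9 = 3 - 26*(½)*(⅕)/9 = 3 - 26/(9*10) = 3 - ⅑*13/5 = 3 - 13/45 = 122/45 ≈ 2.7111)
C + V(-167, 96) = 122/45 + 3 = 257/45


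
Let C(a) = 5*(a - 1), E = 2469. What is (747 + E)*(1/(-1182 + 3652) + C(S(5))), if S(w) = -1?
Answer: -39715992/1235 ≈ -32159.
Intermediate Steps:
C(a) = -5 + 5*a (C(a) = 5*(-1 + a) = -5 + 5*a)
(747 + E)*(1/(-1182 + 3652) + C(S(5))) = (747 + 2469)*(1/(-1182 + 3652) + (-5 + 5*(-1))) = 3216*(1/2470 + (-5 - 5)) = 3216*(1/2470 - 10) = 3216*(-24699/2470) = -39715992/1235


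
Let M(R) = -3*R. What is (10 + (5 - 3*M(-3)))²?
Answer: 144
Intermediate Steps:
(10 + (5 - 3*M(-3)))² = (10 + (5 - (-9)*(-3)))² = (10 + (5 - 3*9))² = (10 + (5 - 27))² = (10 - 22)² = (-12)² = 144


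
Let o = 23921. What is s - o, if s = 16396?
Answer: -7525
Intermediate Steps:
s - o = 16396 - 1*23921 = 16396 - 23921 = -7525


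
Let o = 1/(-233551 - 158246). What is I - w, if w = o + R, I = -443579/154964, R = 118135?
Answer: -7172673017202079/60714430308 ≈ -1.1814e+5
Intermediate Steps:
o = -1/391797 (o = 1/(-391797) = -1/391797 ≈ -2.5523e-6)
I = -443579/154964 (I = -443579*1/154964 = -443579/154964 ≈ -2.8625)
w = 46284938594/391797 (w = -1/391797 + 118135 = 46284938594/391797 ≈ 1.1814e+5)
I - w = -443579/154964 - 1*46284938594/391797 = -443579/154964 - 46284938594/391797 = -7172673017202079/60714430308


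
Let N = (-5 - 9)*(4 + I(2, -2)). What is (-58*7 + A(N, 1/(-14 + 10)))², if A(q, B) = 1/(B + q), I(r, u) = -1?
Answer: 4708429924/28561 ≈ 1.6486e+5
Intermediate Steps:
N = -42 (N = (-5 - 9)*(4 - 1) = -14*3 = -42)
(-58*7 + A(N, 1/(-14 + 10)))² = (-58*7 + 1/(1/(-14 + 10) - 42))² = (-406 + 1/(1/(-4) - 42))² = (-406 + 1/(-¼ - 42))² = (-406 + 1/(-169/4))² = (-406 - 4/169)² = (-68618/169)² = 4708429924/28561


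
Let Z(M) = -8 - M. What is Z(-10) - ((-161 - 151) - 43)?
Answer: 357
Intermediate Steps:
Z(-10) - ((-161 - 151) - 43) = (-8 - 1*(-10)) - ((-161 - 151) - 43) = (-8 + 10) - (-312 - 43) = 2 - 1*(-355) = 2 + 355 = 357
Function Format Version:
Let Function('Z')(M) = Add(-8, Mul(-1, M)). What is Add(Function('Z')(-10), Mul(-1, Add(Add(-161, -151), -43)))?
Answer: 357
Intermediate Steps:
Add(Function('Z')(-10), Mul(-1, Add(Add(-161, -151), -43))) = Add(Add(-8, Mul(-1, -10)), Mul(-1, Add(Add(-161, -151), -43))) = Add(Add(-8, 10), Mul(-1, Add(-312, -43))) = Add(2, Mul(-1, -355)) = Add(2, 355) = 357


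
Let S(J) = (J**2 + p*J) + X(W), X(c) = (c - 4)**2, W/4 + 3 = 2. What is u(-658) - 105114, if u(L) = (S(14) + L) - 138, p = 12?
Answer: -105482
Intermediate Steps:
W = -4 (W = -12 + 4*2 = -12 + 8 = -4)
X(c) = (-4 + c)**2
S(J) = 64 + J**2 + 12*J (S(J) = (J**2 + 12*J) + (-4 - 4)**2 = (J**2 + 12*J) + (-8)**2 = (J**2 + 12*J) + 64 = 64 + J**2 + 12*J)
u(L) = 290 + L (u(L) = ((64 + 14**2 + 12*14) + L) - 138 = ((64 + 196 + 168) + L) - 138 = (428 + L) - 138 = 290 + L)
u(-658) - 105114 = (290 - 658) - 105114 = -368 - 105114 = -105482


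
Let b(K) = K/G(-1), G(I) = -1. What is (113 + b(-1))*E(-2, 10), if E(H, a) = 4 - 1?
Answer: 342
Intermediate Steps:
E(H, a) = 3
b(K) = -K (b(K) = K/(-1) = K*(-1) = -K)
(113 + b(-1))*E(-2, 10) = (113 - 1*(-1))*3 = (113 + 1)*3 = 114*3 = 342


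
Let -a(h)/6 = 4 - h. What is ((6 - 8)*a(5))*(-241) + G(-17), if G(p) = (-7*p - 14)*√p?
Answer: 2892 + 105*I*√17 ≈ 2892.0 + 432.93*I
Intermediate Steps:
G(p) = √p*(-14 - 7*p) (G(p) = (-14 - 7*p)*√p = √p*(-14 - 7*p))
a(h) = -24 + 6*h (a(h) = -6*(4 - h) = -24 + 6*h)
((6 - 8)*a(5))*(-241) + G(-17) = ((6 - 8)*(-24 + 6*5))*(-241) + 7*√(-17)*(-2 - 1*(-17)) = -2*(-24 + 30)*(-241) + 7*(I*√17)*(-2 + 17) = -2*6*(-241) + 7*(I*√17)*15 = -12*(-241) + 105*I*√17 = 2892 + 105*I*√17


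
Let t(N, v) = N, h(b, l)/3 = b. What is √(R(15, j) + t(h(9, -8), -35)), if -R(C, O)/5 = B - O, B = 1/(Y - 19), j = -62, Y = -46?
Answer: I*√47814/13 ≈ 16.82*I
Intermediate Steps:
h(b, l) = 3*b
B = -1/65 (B = 1/(-46 - 19) = 1/(-65) = -1/65 ≈ -0.015385)
R(C, O) = 1/13 + 5*O (R(C, O) = -5*(-1/65 - O) = 1/13 + 5*O)
√(R(15, j) + t(h(9, -8), -35)) = √((1/13 + 5*(-62)) + 3*9) = √((1/13 - 310) + 27) = √(-4029/13 + 27) = √(-3678/13) = I*√47814/13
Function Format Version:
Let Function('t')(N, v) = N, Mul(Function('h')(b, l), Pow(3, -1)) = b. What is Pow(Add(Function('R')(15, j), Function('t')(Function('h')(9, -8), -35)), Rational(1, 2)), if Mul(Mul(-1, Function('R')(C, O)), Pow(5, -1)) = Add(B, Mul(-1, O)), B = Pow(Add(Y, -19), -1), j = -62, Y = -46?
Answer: Mul(Rational(1, 13), I, Pow(47814, Rational(1, 2))) ≈ Mul(16.820, I)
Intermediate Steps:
Function('h')(b, l) = Mul(3, b)
B = Rational(-1, 65) (B = Pow(Add(-46, -19), -1) = Pow(-65, -1) = Rational(-1, 65) ≈ -0.015385)
Function('R')(C, O) = Add(Rational(1, 13), Mul(5, O)) (Function('R')(C, O) = Mul(-5, Add(Rational(-1, 65), Mul(-1, O))) = Add(Rational(1, 13), Mul(5, O)))
Pow(Add(Function('R')(15, j), Function('t')(Function('h')(9, -8), -35)), Rational(1, 2)) = Pow(Add(Add(Rational(1, 13), Mul(5, -62)), Mul(3, 9)), Rational(1, 2)) = Pow(Add(Add(Rational(1, 13), -310), 27), Rational(1, 2)) = Pow(Add(Rational(-4029, 13), 27), Rational(1, 2)) = Pow(Rational(-3678, 13), Rational(1, 2)) = Mul(Rational(1, 13), I, Pow(47814, Rational(1, 2)))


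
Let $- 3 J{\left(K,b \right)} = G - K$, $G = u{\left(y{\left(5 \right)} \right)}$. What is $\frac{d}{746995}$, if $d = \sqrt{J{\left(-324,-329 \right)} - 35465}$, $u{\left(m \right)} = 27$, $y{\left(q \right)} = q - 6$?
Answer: $\frac{i \sqrt{35582}}{746995} \approx 0.00025252 i$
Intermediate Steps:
$y{\left(q \right)} = -6 + q$ ($y{\left(q \right)} = q - 6 = -6 + q$)
$G = 27$
$J{\left(K,b \right)} = -9 + \frac{K}{3}$ ($J{\left(K,b \right)} = - \frac{27 - K}{3} = -9 + \frac{K}{3}$)
$d = i \sqrt{35582}$ ($d = \sqrt{\left(-9 + \frac{1}{3} \left(-324\right)\right) - 35465} = \sqrt{\left(-9 - 108\right) - 35465} = \sqrt{-117 - 35465} = \sqrt{-35582} = i \sqrt{35582} \approx 188.63 i$)
$\frac{d}{746995} = \frac{i \sqrt{35582}}{746995}$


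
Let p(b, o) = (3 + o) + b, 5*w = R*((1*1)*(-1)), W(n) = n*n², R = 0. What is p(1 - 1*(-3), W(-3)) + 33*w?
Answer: -20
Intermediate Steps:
W(n) = n³
w = 0 (w = (0*((1*1)*(-1)))/5 = (0*(1*(-1)))/5 = (0*(-1))/5 = (⅕)*0 = 0)
p(b, o) = 3 + b + o
p(1 - 1*(-3), W(-3)) + 33*w = (3 + (1 - 1*(-3)) + (-3)³) + 33*0 = (3 + (1 + 3) - 27) + 0 = (3 + 4 - 27) + 0 = -20 + 0 = -20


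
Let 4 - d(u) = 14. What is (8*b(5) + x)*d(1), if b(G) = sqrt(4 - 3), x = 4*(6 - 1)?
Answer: -280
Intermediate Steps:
d(u) = -10 (d(u) = 4 - 1*14 = 4 - 14 = -10)
x = 20 (x = 4*5 = 20)
b(G) = 1 (b(G) = sqrt(1) = 1)
(8*b(5) + x)*d(1) = (8*1 + 20)*(-10) = (8 + 20)*(-10) = 28*(-10) = -280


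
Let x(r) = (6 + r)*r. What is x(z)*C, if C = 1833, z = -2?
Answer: -14664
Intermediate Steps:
x(r) = r*(6 + r)
x(z)*C = -2*(6 - 2)*1833 = -2*4*1833 = -8*1833 = -14664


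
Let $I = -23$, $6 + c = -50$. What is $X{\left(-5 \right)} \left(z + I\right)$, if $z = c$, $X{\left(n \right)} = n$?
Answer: $395$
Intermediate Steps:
$c = -56$ ($c = -6 - 50 = -56$)
$z = -56$
$X{\left(-5 \right)} \left(z + I\right) = - 5 \left(-56 - 23\right) = \left(-5\right) \left(-79\right) = 395$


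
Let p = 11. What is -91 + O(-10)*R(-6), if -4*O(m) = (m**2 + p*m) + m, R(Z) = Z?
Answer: -121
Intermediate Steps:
O(m) = -3*m - m**2/4 (O(m) = -((m**2 + 11*m) + m)/4 = -(m**2 + 12*m)/4 = -3*m - m**2/4)
-91 + O(-10)*R(-6) = -91 - 1/4*(-10)*(12 - 10)*(-6) = -91 - 1/4*(-10)*2*(-6) = -91 + 5*(-6) = -91 - 30 = -121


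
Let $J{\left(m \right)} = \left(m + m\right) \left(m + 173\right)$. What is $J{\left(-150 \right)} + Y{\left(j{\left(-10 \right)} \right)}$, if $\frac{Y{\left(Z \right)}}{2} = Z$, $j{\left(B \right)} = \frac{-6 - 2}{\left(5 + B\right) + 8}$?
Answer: $- \frac{20716}{3} \approx -6905.3$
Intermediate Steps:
$j{\left(B \right)} = - \frac{8}{13 + B}$
$Y{\left(Z \right)} = 2 Z$
$J{\left(m \right)} = 2 m \left(173 + m\right)$
$J{\left(-150 \right)} + Y{\left(j{\left(-10 \right)} \right)} = 2 \left(-150\right) \left(173 - 150\right) + 2 \left(- \frac{8}{13 - 10}\right) = 2 \left(-150\right) 23 + 2 \left(- \frac{8}{3}\right) = -6900 + 2 \left(\left(-8\right) \frac{1}{3}\right) = -6900 + 2 \left(- \frac{8}{3}\right) = -6900 - \frac{16}{3} = - \frac{20716}{3}$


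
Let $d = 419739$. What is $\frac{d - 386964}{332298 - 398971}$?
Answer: $- \frac{32775}{66673} \approx -0.49158$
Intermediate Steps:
$\frac{d - 386964}{332298 - 398971} = \frac{419739 - 386964}{332298 - 398971} = \frac{32775}{-66673} = 32775 \left(- \frac{1}{66673}\right) = - \frac{32775}{66673}$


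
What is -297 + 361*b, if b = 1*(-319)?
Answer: -115456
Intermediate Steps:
b = -319
-297 + 361*b = -297 + 361*(-319) = -297 - 115159 = -115456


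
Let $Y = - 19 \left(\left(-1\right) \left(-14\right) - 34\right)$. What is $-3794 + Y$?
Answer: $-3414$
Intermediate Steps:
$Y = 380$ ($Y = - 19 \left(14 - 34\right) = \left(-19\right) \left(-20\right) = 380$)
$-3794 + Y = -3794 + 380 = -3414$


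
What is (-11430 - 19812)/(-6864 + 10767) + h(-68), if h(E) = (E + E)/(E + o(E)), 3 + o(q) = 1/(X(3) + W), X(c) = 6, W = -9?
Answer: -848894/139207 ≈ -6.0981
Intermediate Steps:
o(q) = -10/3 (o(q) = -3 + 1/(6 - 9) = -3 + 1/(-3) = -3 - ⅓ = -10/3)
h(E) = 2*E/(-10/3 + E) (h(E) = (E + E)/(E - 10/3) = (2*E)/(-10/3 + E) = 2*E/(-10/3 + E))
(-11430 - 19812)/(-6864 + 10767) + h(-68) = (-11430 - 19812)/(-6864 + 10767) + 6*(-68)/(-10 + 3*(-68)) = -31242/3903 + 6*(-68)/(-10 - 204) = -31242*1/3903 + 6*(-68)/(-214) = -10414/1301 + 6*(-68)*(-1/214) = -10414/1301 + 204/107 = -848894/139207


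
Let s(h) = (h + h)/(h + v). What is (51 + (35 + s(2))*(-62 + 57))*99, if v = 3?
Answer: -12672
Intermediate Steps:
s(h) = 2*h/(3 + h) (s(h) = (h + h)/(h + 3) = (2*h)/(3 + h) = 2*h/(3 + h))
(51 + (35 + s(2))*(-62 + 57))*99 = (51 + (35 + 2*2/(3 + 2))*(-62 + 57))*99 = (51 + (35 + 2*2/5)*(-5))*99 = (51 + (35 + 2*2*(⅕))*(-5))*99 = (51 + (35 + ⅘)*(-5))*99 = (51 + (179/5)*(-5))*99 = (51 - 179)*99 = -128*99 = -12672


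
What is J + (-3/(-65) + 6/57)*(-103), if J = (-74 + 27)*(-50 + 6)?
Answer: 2534719/1235 ≈ 2052.4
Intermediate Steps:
J = 2068 (J = -47*(-44) = 2068)
J + (-3/(-65) + 6/57)*(-103) = 2068 + (-3/(-65) + 6/57)*(-103) = 2068 + (-3*(-1/65) + 6*(1/57))*(-103) = 2068 + (3/65 + 2/19)*(-103) = 2068 + (187/1235)*(-103) = 2068 - 19261/1235 = 2534719/1235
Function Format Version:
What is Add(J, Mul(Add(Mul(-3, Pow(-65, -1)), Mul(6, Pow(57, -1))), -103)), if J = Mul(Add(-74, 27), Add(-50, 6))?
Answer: Rational(2534719, 1235) ≈ 2052.4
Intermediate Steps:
J = 2068 (J = Mul(-47, -44) = 2068)
Add(J, Mul(Add(Mul(-3, Pow(-65, -1)), Mul(6, Pow(57, -1))), -103)) = Add(2068, Mul(Add(Mul(-3, Pow(-65, -1)), Mul(6, Pow(57, -1))), -103)) = Add(2068, Mul(Add(Mul(-3, Rational(-1, 65)), Mul(6, Rational(1, 57))), -103)) = Add(2068, Mul(Add(Rational(3, 65), Rational(2, 19)), -103)) = Add(2068, Mul(Rational(187, 1235), -103)) = Add(2068, Rational(-19261, 1235)) = Rational(2534719, 1235)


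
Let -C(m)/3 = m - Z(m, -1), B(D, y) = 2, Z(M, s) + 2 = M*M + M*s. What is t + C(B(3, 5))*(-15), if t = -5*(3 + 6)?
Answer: 45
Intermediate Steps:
Z(M, s) = -2 + M**2 + M*s (Z(M, s) = -2 + (M*M + M*s) = -2 + (M**2 + M*s) = -2 + M**2 + M*s)
t = -45 (t = -5*9 = -45)
C(m) = -6 - 6*m + 3*m**2 (C(m) = -3*(m - (-2 + m**2 + m*(-1))) = -3*(m - (-2 + m**2 - m)) = -3*(m + (2 + m - m**2)) = -3*(2 - m**2 + 2*m) = -6 - 6*m + 3*m**2)
t + C(B(3, 5))*(-15) = -45 + (-6 - 6*2 + 3*2**2)*(-15) = -45 + (-6 - 12 + 3*4)*(-15) = -45 + (-6 - 12 + 12)*(-15) = -45 - 6*(-15) = -45 + 90 = 45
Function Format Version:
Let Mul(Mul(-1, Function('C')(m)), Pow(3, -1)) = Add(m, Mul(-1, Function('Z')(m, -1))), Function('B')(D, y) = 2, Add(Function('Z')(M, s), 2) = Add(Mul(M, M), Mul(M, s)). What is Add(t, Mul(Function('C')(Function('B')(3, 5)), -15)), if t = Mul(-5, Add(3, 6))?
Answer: 45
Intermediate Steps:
Function('Z')(M, s) = Add(-2, Pow(M, 2), Mul(M, s)) (Function('Z')(M, s) = Add(-2, Add(Mul(M, M), Mul(M, s))) = Add(-2, Add(Pow(M, 2), Mul(M, s))) = Add(-2, Pow(M, 2), Mul(M, s)))
t = -45 (t = Mul(-5, 9) = -45)
Function('C')(m) = Add(-6, Mul(-6, m), Mul(3, Pow(m, 2))) (Function('C')(m) = Mul(-3, Add(m, Mul(-1, Add(-2, Pow(m, 2), Mul(m, -1))))) = Mul(-3, Add(m, Mul(-1, Add(-2, Pow(m, 2), Mul(-1, m))))) = Mul(-3, Add(m, Add(2, m, Mul(-1, Pow(m, 2))))) = Mul(-3, Add(2, Mul(-1, Pow(m, 2)), Mul(2, m))) = Add(-6, Mul(-6, m), Mul(3, Pow(m, 2))))
Add(t, Mul(Function('C')(Function('B')(3, 5)), -15)) = Add(-45, Mul(Add(-6, Mul(-6, 2), Mul(3, Pow(2, 2))), -15)) = Add(-45, Mul(Add(-6, -12, Mul(3, 4)), -15)) = Add(-45, Mul(Add(-6, -12, 12), -15)) = Add(-45, Mul(-6, -15)) = Add(-45, 90) = 45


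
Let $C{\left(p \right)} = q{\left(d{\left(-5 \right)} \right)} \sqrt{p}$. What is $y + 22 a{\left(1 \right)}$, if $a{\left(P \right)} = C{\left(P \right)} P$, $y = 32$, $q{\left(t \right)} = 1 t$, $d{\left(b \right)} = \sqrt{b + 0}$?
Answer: $32 + 22 i \sqrt{5} \approx 32.0 + 49.193 i$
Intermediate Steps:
$d{\left(b \right)} = \sqrt{b}$
$q{\left(t \right)} = t$
$C{\left(p \right)} = i \sqrt{5} \sqrt{p}$ ($C{\left(p \right)} = \sqrt{-5} \sqrt{p} = i \sqrt{5} \sqrt{p}$)
$a{\left(P \right)} = i \sqrt{5} P^{\frac{3}{2}}$ ($a{\left(P \right)} = i \sqrt{5} \sqrt{P} P = i \sqrt{5} P^{\frac{3}{2}}$)
$y + 22 a{\left(1 \right)} = 32 + 22 i \sqrt{5} \cdot 1^{\frac{3}{2}} = 32 + 22 i \sqrt{5} \cdot 1 = 32 + 22 i \sqrt{5}$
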